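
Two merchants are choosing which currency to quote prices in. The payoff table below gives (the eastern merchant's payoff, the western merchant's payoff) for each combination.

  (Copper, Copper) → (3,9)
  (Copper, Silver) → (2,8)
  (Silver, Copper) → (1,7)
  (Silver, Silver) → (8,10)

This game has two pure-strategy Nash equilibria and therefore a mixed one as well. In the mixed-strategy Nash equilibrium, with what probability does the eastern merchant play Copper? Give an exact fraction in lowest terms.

3/4

The eastern merchant's mix p on Copper must make the western merchant indifferent between Copper and Silver.
The western merchant's payoff from Copper: 9p + 7(1−p). From Silver: 8p + 10(1−p).
Set equal: 1p = 3(1−p) → p = 3/4.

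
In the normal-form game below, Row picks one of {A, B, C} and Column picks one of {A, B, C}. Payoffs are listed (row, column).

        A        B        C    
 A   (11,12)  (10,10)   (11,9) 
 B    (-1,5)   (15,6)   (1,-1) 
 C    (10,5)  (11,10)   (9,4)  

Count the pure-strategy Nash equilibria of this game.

Both A: Row gets 11 (best alternative 10); Column gets 12 (best alternative 10). Neither deviates — NE.
Both B: Row gets 15 (best alternative 11); Column gets 6 (best alternative 5). Neither deviates — NE.
Both C is not a NE: Row would switch to A (11 > 9).
No other cell survives both best-response checks, so there are 2 pure NE.

2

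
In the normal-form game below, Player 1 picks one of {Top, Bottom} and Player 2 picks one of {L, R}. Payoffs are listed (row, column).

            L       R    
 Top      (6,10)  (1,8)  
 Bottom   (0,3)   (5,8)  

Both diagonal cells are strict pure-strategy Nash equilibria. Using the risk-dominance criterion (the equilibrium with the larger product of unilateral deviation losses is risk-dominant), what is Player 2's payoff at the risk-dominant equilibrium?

8

At (Top, L): Player 1 loses 6 − 0 = 6 by deviating; Player 2 loses 10 − 8 = 2. Product = 6·2 = 12.
At (Bottom, R): Player 1 loses 5 − 1 = 4 by deviating; Player 2 loses 8 − 3 = 5. Product = 4·5 = 20.
20 > 12, so (Bottom, R) is risk-dominant. Player 2's payoff there is 8.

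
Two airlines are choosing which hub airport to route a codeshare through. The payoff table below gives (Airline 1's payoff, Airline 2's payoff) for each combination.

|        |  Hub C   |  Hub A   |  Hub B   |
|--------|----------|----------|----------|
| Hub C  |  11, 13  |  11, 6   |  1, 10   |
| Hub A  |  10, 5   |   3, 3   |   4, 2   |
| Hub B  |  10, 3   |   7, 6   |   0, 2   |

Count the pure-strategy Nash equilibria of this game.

Both Hub C: Airline 1 gets 11 (best alternative 10); Airline 2 gets 13 (best alternative 10). Neither deviates — NE.
Both Hub A is not a NE: Airline 1 would switch to Hub C (11 > 3).
No other cell survives both best-response checks, so there is 1 pure NE.

1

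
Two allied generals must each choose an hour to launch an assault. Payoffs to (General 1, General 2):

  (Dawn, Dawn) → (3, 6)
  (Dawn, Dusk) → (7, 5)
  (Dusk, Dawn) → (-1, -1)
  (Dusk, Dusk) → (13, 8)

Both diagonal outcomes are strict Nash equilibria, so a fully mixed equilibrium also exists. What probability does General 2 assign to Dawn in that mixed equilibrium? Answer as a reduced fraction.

3/5

General 2's mix q on Dawn must make General 1 indifferent between Dawn and Dusk.
General 1's payoff from Dawn: 3q + 7(1−q). From Dusk: (-1)q + 13(1−q).
Set equal: 4q = 6(1−q) → q = 6/10 = 3/5.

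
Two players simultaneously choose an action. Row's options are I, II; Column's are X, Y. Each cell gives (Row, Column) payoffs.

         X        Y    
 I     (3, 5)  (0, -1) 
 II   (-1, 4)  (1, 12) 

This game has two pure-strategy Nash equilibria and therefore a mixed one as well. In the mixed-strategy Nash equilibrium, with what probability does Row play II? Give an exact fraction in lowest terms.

3/7

Row's mix p on I must make Column indifferent between X and Y.
Column's payoff from X: 5p + 4(1−p). From Y: (-1)p + 12(1−p).
Set equal: 6p = 8(1−p) → p = 8/14 = 4/7.
Probability on II is 1 − 4/7 = 3/7.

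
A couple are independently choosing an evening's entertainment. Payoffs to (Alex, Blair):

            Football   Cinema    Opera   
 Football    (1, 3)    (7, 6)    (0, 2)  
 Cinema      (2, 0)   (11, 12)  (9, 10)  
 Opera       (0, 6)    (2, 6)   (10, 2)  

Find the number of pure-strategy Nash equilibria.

1

Both Cinema: Alex gets 11 (best alternative 7); Blair gets 12 (best alternative 10). Neither deviates — NE.
Both Opera is not a NE: Blair would switch to Football (6 > 2).
No other cell survives both best-response checks, so there is 1 pure NE.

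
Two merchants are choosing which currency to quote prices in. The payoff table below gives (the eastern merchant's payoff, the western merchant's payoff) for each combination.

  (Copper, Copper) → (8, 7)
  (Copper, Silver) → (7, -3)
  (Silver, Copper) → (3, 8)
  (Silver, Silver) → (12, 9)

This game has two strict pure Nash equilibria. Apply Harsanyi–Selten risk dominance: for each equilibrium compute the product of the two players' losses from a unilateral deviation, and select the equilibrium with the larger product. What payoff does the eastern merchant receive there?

At both Copper: the eastern merchant loses 8 − 3 = 5 by deviating; the western merchant loses 7 − (-3) = 10. Product = 5·10 = 50.
At both Silver: the eastern merchant loses 12 − 7 = 5 by deviating; the western merchant loses 9 − 8 = 1. Product = 5·1 = 5.
50 > 5, so both Copper is risk-dominant. The eastern merchant's payoff there is 8.

8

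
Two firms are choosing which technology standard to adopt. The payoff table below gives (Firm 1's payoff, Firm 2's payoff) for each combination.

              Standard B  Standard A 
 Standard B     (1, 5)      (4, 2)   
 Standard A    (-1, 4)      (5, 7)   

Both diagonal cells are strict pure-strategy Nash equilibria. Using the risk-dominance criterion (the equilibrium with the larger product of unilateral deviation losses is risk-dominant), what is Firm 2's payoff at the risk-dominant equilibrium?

At both Standard B: Firm 1 loses 1 − (-1) = 2 by deviating; Firm 2 loses 5 − 2 = 3. Product = 2·3 = 6.
At both Standard A: Firm 1 loses 5 − 4 = 1 by deviating; Firm 2 loses 7 − 4 = 3. Product = 1·3 = 3.
6 > 3, so both Standard B is risk-dominant. Firm 2's payoff there is 5.

5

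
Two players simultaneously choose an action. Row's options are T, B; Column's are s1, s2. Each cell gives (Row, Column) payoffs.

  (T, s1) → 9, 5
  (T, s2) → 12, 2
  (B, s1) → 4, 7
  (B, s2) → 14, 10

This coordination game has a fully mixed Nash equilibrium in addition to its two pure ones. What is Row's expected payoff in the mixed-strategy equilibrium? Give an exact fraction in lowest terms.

Column mixes with probability q on s1, chosen so Row is indifferent: 9q + 12(1−q) = 4q + 14(1−q) gives q = 2/7.
Row's expected payoff (from either row, since indifferent) is 9·2/7 + 12·5/7 = 78/7.

78/7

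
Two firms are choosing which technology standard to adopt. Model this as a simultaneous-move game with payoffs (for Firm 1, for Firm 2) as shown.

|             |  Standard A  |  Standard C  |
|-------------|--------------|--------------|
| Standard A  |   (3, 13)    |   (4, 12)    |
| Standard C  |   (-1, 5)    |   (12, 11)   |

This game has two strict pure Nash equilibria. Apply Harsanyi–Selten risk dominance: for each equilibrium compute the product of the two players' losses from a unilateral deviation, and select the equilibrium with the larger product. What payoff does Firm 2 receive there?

11

At both Standard A: Firm 1 loses 3 − (-1) = 4 by deviating; Firm 2 loses 13 − 12 = 1. Product = 4·1 = 4.
At both Standard C: Firm 1 loses 12 − 4 = 8 by deviating; Firm 2 loses 11 − 5 = 6. Product = 8·6 = 48.
48 > 4, so both Standard C is risk-dominant. Firm 2's payoff there is 11.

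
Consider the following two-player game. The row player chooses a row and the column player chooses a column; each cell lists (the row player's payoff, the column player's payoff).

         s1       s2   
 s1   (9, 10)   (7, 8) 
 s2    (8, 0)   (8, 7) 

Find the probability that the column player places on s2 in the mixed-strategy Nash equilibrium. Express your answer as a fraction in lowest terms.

The column player's mix q on s1 must make the row player indifferent between s1 and s2.
The row player's payoff from s1: 9q + 7(1−q). From s2: 8q + 8(1−q).
Set equal: 1q = 1(1−q) → q = 1/2.
Probability on s2 is 1 − 1/2 = 1/2.

1/2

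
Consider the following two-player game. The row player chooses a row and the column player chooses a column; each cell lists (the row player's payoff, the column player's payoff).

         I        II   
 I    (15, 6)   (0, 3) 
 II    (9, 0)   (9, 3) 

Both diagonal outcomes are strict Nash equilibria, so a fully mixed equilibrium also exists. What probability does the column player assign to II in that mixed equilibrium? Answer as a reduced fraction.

The column player's mix q on I must make the row player indifferent between I and II.
The row player's payoff from I: 15q + 0(1−q). From II: 9q + 9(1−q).
Set equal: 6q = 9(1−q) → q = 9/15 = 3/5.
Probability on II is 1 − 3/5 = 2/5.

2/5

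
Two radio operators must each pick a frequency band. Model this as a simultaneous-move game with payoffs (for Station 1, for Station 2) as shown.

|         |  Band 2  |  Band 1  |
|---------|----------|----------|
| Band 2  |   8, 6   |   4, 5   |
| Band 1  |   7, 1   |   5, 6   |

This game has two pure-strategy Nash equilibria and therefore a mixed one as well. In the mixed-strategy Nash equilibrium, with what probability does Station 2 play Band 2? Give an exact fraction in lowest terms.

Station 2's mix q on Band 2 must make Station 1 indifferent between Band 2 and Band 1.
Station 1's payoff from Band 2: 8q + 4(1−q). From Band 1: 7q + 5(1−q).
Set equal: 1q = 1(1−q) → q = 1/2.

1/2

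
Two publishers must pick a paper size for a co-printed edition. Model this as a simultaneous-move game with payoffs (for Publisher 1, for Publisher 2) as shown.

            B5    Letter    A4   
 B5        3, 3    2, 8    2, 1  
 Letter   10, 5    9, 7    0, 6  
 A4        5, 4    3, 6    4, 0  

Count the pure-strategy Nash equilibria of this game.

1

Both Letter: Publisher 1 gets 9 (best alternative 3); Publisher 2 gets 7 (best alternative 6). Neither deviates — NE.
Both A4 is not a NE: Publisher 2 would switch to Letter (6 > 0).
No other cell survives both best-response checks, so there is 1 pure NE.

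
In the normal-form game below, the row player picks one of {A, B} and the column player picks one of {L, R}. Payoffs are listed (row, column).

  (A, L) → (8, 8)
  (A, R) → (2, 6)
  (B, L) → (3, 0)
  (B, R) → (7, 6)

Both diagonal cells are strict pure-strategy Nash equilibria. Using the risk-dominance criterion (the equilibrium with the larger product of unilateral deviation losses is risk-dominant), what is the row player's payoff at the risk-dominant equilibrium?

7

At (A, L): the row player loses 8 − 3 = 5 by deviating; the column player loses 8 − 6 = 2. Product = 5·2 = 10.
At (B, R): the row player loses 7 − 2 = 5 by deviating; the column player loses 6 − 0 = 6. Product = 5·6 = 30.
30 > 10, so (B, R) is risk-dominant. The row player's payoff there is 7.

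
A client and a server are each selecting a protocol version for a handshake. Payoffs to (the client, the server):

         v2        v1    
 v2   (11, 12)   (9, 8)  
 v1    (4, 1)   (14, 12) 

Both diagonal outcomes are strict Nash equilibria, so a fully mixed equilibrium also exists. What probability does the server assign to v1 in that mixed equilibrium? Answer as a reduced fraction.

7/12

The server's mix q on v2 must make the client indifferent between v2 and v1.
The client's payoff from v2: 11q + 9(1−q). From v1: 4q + 14(1−q).
Set equal: 7q = 5(1−q) → q = 5/12.
Probability on v1 is 1 − 5/12 = 7/12.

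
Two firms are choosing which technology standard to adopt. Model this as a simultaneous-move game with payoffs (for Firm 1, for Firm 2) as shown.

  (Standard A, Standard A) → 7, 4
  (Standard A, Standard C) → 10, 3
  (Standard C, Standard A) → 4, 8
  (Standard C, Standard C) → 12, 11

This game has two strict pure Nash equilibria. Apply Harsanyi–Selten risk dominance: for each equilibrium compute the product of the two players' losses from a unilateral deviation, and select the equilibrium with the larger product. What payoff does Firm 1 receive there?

At both Standard A: Firm 1 loses 7 − 4 = 3 by deviating; Firm 2 loses 4 − 3 = 1. Product = 3·1 = 3.
At both Standard C: Firm 1 loses 12 − 10 = 2 by deviating; Firm 2 loses 11 − 8 = 3. Product = 2·3 = 6.
6 > 3, so both Standard C is risk-dominant. Firm 1's payoff there is 12.

12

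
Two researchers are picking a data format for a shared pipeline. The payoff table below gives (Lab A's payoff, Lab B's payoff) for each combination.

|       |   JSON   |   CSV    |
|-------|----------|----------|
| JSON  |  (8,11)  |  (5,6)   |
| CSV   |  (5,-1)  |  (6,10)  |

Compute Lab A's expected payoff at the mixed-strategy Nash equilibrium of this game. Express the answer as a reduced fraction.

Lab B mixes with probability q on JSON, chosen so Lab A is indifferent: 8q + 5(1−q) = 5q + 6(1−q) gives q = 1/4.
Lab A's expected payoff (from either row, since indifferent) is 8·1/4 + 5·3/4 = 23/4.

23/4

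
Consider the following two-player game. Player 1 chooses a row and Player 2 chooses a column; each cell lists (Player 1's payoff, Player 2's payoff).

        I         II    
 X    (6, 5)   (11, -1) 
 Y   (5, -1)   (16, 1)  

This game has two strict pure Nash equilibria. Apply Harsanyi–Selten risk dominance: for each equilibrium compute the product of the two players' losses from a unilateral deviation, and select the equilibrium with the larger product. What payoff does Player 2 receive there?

At (X, I): Player 1 loses 6 − 5 = 1 by deviating; Player 2 loses 5 − (-1) = 6. Product = 1·6 = 6.
At (Y, II): Player 1 loses 16 − 11 = 5 by deviating; Player 2 loses 1 − (-1) = 2. Product = 5·2 = 10.
10 > 6, so (Y, II) is risk-dominant. Player 2's payoff there is 1.

1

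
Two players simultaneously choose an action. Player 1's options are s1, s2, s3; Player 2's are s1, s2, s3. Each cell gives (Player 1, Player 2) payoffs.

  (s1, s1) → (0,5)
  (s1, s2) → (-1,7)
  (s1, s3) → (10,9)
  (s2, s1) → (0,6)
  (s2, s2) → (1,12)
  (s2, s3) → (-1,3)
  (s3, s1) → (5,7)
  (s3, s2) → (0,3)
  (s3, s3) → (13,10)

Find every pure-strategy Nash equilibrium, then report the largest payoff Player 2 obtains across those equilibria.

Both s2 is a pure NE (Player 1: 1 ≥ 0; Player 2: 12 ≥ 6). Player 2 gets 12.
Both s3 is a pure NE (Player 1: 13 ≥ 10; Player 2: 10 ≥ 7). Player 2 gets 10.
Every other cell has a profitable deviation for at least one player. Highest of {12, 10} is 12.

12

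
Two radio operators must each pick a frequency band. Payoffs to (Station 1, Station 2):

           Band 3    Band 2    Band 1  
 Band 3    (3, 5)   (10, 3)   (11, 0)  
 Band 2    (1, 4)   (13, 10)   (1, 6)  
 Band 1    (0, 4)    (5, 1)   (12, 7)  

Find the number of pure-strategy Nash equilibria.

3

Both Band 3: Station 1 gets 3 (best alternative 1); Station 2 gets 5 (best alternative 3). Neither deviates — NE.
Both Band 2: Station 1 gets 13 (best alternative 10); Station 2 gets 10 (best alternative 6). Neither deviates — NE.
Both Band 1: Station 1 gets 12 (best alternative 11); Station 2 gets 7 (best alternative 4). Neither deviates — NE.
(Band 1, Band 3) is not a NE: Station 1 would switch to Band 3 (3 > 0).
No other cell survives both best-response checks, so there are 3 pure NE.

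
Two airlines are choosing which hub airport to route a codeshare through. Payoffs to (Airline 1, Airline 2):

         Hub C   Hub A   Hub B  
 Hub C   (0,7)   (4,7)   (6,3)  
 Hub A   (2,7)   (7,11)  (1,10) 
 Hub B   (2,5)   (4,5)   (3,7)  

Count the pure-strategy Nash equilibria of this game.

1

Both Hub A: Airline 1 gets 7 (best alternative 4); Airline 2 gets 11 (best alternative 10). Neither deviates — NE.
Both Hub B is not a NE: Airline 1 would switch to Hub C (6 > 3).
No other cell survives both best-response checks, so there is 1 pure NE.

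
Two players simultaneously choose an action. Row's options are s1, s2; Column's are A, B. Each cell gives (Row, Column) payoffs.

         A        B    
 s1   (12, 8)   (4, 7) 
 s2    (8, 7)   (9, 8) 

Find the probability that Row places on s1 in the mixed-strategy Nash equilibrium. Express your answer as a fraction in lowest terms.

1/2

Row's mix p on s1 must make Column indifferent between A and B.
Column's payoff from A: 8p + 7(1−p). From B: 7p + 8(1−p).
Set equal: 1p = 1(1−p) → p = 1/2.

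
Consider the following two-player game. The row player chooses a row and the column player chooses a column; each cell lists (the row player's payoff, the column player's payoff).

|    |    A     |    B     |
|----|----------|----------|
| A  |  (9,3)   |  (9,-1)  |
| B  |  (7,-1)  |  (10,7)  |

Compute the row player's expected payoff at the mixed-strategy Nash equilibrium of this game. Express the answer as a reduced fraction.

9

The column player mixes with probability q on A, chosen so the row player is indifferent: 9q + 9(1−q) = 7q + 10(1−q) gives q = 1/3.
The row player's expected payoff (from either row, since indifferent) is 9·1/3 + 9·2/3 = 9.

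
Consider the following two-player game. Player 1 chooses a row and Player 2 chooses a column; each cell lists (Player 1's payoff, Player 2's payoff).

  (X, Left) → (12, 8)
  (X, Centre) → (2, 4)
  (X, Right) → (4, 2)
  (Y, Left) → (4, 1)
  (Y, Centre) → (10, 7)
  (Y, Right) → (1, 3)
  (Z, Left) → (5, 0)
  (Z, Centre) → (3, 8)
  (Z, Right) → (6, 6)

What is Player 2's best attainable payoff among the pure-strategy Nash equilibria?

8

(X, Left) is a pure NE (Player 1: 12 ≥ 5; Player 2: 8 ≥ 4). Player 2 gets 8.
(Y, Centre) is a pure NE (Player 1: 10 ≥ 3; Player 2: 7 ≥ 3). Player 2 gets 7.
Every other cell has a profitable deviation for at least one player. Highest of {8, 7} is 8.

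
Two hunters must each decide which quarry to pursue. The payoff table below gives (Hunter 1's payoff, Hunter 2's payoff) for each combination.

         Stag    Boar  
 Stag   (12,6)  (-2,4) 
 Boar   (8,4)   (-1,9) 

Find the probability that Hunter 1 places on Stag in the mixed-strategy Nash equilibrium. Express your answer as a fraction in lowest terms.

5/7

Hunter 1's mix p on Stag must make Hunter 2 indifferent between Stag and Boar.
Hunter 2's payoff from Stag: 6p + 4(1−p). From Boar: 4p + 9(1−p).
Set equal: 2p = 5(1−p) → p = 5/7.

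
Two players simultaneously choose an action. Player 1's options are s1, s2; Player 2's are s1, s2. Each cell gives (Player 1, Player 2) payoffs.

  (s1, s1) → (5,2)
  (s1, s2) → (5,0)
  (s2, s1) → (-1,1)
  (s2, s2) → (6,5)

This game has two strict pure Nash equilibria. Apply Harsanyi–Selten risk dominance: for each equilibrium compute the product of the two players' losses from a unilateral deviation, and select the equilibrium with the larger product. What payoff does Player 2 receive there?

At both s1: Player 1 loses 5 − (-1) = 6 by deviating; Player 2 loses 2 − 0 = 2. Product = 6·2 = 12.
At both s2: Player 1 loses 6 − 5 = 1 by deviating; Player 2 loses 5 − 1 = 4. Product = 1·4 = 4.
12 > 4, so both s1 is risk-dominant. Player 2's payoff there is 2.

2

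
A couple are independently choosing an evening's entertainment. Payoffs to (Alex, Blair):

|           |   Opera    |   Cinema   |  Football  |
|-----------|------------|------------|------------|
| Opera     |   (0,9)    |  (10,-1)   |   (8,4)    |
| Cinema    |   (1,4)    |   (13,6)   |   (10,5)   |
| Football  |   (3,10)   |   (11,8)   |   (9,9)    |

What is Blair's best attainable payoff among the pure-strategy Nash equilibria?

10

Both Cinema is a pure NE (Alex: 13 ≥ 11; Blair: 6 ≥ 5). Blair gets 6.
(Football, Opera) is a pure NE (Alex: 3 ≥ 1; Blair: 10 ≥ 9). Blair gets 10.
Every other cell has a profitable deviation for at least one player. Highest of {6, 10} is 10.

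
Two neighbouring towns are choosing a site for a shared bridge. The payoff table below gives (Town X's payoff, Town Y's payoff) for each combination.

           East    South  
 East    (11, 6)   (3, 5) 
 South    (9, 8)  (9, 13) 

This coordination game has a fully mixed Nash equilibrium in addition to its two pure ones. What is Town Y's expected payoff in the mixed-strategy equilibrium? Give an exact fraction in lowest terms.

Town X mixes with probability p on East, chosen so Town Y is indifferent: 6p + 8(1−p) = 5p + 13(1−p) gives p = 5/6.
Town Y's expected payoff is 6·5/6 + 8·1/6 = 19/3.

19/3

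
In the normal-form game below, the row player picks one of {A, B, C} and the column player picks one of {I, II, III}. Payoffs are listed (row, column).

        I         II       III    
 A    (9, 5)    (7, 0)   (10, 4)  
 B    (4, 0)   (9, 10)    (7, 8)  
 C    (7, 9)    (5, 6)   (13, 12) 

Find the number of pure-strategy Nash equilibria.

3

(A, I): the row player gets 9 (best alternative 7); the column player gets 5 (best alternative 4). Neither deviates — NE.
(B, II): the row player gets 9 (best alternative 7); the column player gets 10 (best alternative 8). Neither deviates — NE.
(C, III): the row player gets 13 (best alternative 10); the column player gets 12 (best alternative 9). Neither deviates — NE.
(B, I) is not a NE: the row player would switch to A (9 > 4).
No other cell survives both best-response checks, so there are 3 pure NE.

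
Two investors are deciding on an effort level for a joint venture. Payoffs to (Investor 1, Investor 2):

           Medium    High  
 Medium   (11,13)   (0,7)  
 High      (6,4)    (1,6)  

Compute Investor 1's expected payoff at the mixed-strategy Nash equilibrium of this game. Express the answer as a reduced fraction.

Investor 2 mixes with probability q on Medium, chosen so Investor 1 is indifferent: 11q + 0(1−q) = 6q + 1(1−q) gives q = 1/6.
Investor 1's expected payoff (from either row, since indifferent) is 11·1/6 + 0·5/6 = 11/6.

11/6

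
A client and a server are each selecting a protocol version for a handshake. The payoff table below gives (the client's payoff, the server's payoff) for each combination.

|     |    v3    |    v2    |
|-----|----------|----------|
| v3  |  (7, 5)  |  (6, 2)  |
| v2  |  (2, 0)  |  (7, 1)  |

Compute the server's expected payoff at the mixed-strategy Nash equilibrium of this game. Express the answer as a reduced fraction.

5/4

The client mixes with probability p on v3, chosen so the server is indifferent: 5p + 0(1−p) = 2p + 1(1−p) gives p = 1/4.
The server's expected payoff is 5·1/4 + 0·3/4 = 5/4.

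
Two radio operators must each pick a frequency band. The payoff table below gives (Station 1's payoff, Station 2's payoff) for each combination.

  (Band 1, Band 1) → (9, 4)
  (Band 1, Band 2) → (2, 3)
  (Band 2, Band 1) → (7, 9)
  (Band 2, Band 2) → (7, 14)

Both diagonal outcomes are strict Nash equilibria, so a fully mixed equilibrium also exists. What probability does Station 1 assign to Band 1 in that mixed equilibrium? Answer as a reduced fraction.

5/6

Station 1's mix p on Band 1 must make Station 2 indifferent between Band 1 and Band 2.
Station 2's payoff from Band 1: 4p + 9(1−p). From Band 2: 3p + 14(1−p).
Set equal: 1p = 5(1−p) → p = 5/6.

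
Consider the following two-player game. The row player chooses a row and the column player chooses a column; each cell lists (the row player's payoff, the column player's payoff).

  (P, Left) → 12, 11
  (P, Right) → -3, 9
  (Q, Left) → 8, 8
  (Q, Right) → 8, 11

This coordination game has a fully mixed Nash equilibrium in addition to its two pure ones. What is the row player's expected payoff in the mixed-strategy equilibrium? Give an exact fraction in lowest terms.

The column player mixes with probability q on Left, chosen so the row player is indifferent: 12q + (-3)(1−q) = 8q + 8(1−q) gives q = 11/15.
The row player's expected payoff (from either row, since indifferent) is 12·11/15 + (-3)·4/15 = 8.

8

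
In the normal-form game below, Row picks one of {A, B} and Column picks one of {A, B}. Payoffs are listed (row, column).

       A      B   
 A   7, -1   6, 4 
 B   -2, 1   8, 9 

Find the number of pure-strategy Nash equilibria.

Both B: Row gets 8 (best alternative 6); Column gets 9 (best alternative 1). Neither deviates — NE.
Both A is not a NE: Column would switch to B (4 > -1).
No other cell survives both best-response checks, so there is 1 pure NE.

1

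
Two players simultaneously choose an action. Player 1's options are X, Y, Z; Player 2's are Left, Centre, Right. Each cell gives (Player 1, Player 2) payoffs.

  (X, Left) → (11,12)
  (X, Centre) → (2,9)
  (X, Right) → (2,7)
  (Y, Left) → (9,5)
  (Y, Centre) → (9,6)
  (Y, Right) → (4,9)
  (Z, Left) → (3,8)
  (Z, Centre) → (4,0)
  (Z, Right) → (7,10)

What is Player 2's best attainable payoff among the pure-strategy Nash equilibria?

(X, Left) is a pure NE (Player 1: 11 ≥ 9; Player 2: 12 ≥ 9). Player 2 gets 12.
(Z, Right) is a pure NE (Player 1: 7 ≥ 4; Player 2: 10 ≥ 8). Player 2 gets 10.
Every other cell has a profitable deviation for at least one player. Highest of {12, 10} is 12.

12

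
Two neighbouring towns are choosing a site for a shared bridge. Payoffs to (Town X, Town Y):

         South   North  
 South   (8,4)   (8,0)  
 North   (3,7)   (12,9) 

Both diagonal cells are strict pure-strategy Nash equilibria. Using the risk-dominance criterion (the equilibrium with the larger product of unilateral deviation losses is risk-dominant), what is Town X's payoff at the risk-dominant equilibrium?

8

At both South: Town X loses 8 − 3 = 5 by deviating; Town Y loses 4 − 0 = 4. Product = 5·4 = 20.
At both North: Town X loses 12 − 8 = 4 by deviating; Town Y loses 9 − 7 = 2. Product = 4·2 = 8.
20 > 8, so both South is risk-dominant. Town X's payoff there is 8.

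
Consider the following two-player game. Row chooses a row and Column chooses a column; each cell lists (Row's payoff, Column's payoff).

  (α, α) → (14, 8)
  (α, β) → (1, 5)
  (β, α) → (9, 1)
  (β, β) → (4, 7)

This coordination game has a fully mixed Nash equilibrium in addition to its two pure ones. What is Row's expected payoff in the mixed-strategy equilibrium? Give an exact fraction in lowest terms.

Column mixes with probability q on α, chosen so Row is indifferent: 14q + 1(1−q) = 9q + 4(1−q) gives q = 3/8.
Row's expected payoff (from either row, since indifferent) is 14·3/8 + 1·5/8 = 47/8.

47/8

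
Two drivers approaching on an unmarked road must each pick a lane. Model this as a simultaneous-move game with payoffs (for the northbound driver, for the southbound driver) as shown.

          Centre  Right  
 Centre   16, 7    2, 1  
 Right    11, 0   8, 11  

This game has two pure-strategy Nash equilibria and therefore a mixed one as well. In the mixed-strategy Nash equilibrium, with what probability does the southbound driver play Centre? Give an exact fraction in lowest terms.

The southbound driver's mix q on Centre must make the northbound driver indifferent between Centre and Right.
The northbound driver's payoff from Centre: 16q + 2(1−q). From Right: 11q + 8(1−q).
Set equal: 5q = 6(1−q) → q = 6/11.

6/11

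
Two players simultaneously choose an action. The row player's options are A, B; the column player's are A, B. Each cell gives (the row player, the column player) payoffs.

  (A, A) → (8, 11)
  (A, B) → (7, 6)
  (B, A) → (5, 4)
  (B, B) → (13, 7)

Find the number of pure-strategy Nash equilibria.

2

Both A: the row player gets 8 (best alternative 5); the column player gets 11 (best alternative 6). Neither deviates — NE.
Both B: the row player gets 13 (best alternative 7); the column player gets 7 (best alternative 4). Neither deviates — NE.
(A, B) is not a NE: the row player would switch to B (13 > 7).
No other cell survives both best-response checks, so there are 2 pure NE.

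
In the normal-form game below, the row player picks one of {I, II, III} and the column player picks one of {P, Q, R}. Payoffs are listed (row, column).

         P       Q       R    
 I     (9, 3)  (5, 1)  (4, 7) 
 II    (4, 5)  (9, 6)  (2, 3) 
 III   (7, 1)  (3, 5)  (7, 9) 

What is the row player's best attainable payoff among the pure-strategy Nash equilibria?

9

(II, Q) is a pure NE (the row player: 9 ≥ 5; the column player: 6 ≥ 5). The row player gets 9.
(III, R) is a pure NE (the row player: 7 ≥ 4; the column player: 9 ≥ 5). The row player gets 7.
Every other cell has a profitable deviation for at least one player. Highest of {9, 7} is 9.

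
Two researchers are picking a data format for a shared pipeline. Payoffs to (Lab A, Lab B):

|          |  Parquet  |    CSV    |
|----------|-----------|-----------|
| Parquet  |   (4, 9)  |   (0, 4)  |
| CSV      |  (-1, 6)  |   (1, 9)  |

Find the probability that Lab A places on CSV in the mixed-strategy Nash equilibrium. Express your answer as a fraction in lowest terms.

5/8

Lab A's mix p on Parquet must make Lab B indifferent between Parquet and CSV.
Lab B's payoff from Parquet: 9p + 6(1−p). From CSV: 4p + 9(1−p).
Set equal: 5p = 3(1−p) → p = 3/8.
Probability on CSV is 1 − 3/8 = 5/8.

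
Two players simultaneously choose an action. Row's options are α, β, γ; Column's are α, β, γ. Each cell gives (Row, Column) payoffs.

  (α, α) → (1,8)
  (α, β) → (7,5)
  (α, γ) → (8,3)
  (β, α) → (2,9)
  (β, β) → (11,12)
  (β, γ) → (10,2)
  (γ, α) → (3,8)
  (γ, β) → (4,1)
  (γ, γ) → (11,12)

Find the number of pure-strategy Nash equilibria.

2

Both β: Row gets 11 (best alternative 7); Column gets 12 (best alternative 9). Neither deviates — NE.
Both γ: Row gets 11 (best alternative 10); Column gets 12 (best alternative 8). Neither deviates — NE.
Both α is not a NE: Row would switch to γ (3 > 1).
No other cell survives both best-response checks, so there are 2 pure NE.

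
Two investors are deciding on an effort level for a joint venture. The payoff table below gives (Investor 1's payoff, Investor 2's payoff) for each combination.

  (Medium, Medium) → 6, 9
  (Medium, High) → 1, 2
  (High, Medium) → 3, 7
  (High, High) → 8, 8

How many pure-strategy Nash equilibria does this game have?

2

Both Medium: Investor 1 gets 6 (best alternative 3); Investor 2 gets 9 (best alternative 2). Neither deviates — NE.
Both High: Investor 1 gets 8 (best alternative 1); Investor 2 gets 8 (best alternative 7). Neither deviates — NE.
(Medium, High) is not a NE: Investor 1 would switch to High (8 > 1).
No other cell survives both best-response checks, so there are 2 pure NE.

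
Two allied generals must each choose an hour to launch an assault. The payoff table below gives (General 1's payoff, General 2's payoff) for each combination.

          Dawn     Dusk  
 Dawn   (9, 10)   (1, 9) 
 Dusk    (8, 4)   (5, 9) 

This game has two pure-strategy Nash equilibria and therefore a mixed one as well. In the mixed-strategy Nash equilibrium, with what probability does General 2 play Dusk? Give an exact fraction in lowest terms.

1/5

General 2's mix q on Dawn must make General 1 indifferent between Dawn and Dusk.
General 1's payoff from Dawn: 9q + 1(1−q). From Dusk: 8q + 5(1−q).
Set equal: 1q = 4(1−q) → q = 4/5.
Probability on Dusk is 1 − 4/5 = 1/5.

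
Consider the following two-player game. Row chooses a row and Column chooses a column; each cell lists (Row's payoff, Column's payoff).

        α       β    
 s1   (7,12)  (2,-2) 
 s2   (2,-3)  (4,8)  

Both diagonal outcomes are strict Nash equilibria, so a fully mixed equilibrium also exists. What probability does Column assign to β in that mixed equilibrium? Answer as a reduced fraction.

Column's mix q on α must make Row indifferent between s1 and s2.
Row's payoff from s1: 7q + 2(1−q). From s2: 2q + 4(1−q).
Set equal: 5q = 2(1−q) → q = 2/7.
Probability on β is 1 − 2/7 = 5/7.

5/7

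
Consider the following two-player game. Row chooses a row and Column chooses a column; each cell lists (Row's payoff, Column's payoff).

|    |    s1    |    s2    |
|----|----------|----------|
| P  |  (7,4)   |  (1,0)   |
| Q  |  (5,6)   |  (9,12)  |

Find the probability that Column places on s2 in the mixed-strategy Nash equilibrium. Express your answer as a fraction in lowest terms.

1/5

Column's mix q on s1 must make Row indifferent between P and Q.
Row's payoff from P: 7q + 1(1−q). From Q: 5q + 9(1−q).
Set equal: 2q = 8(1−q) → q = 8/10 = 4/5.
Probability on s2 is 1 − 4/5 = 1/5.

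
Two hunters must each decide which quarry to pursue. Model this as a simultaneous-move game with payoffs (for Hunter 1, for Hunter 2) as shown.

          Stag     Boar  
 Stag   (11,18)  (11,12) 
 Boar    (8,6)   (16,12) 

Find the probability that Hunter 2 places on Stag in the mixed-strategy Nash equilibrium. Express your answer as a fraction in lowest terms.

Hunter 2's mix q on Stag must make Hunter 1 indifferent between Stag and Boar.
Hunter 1's payoff from Stag: 11q + 11(1−q). From Boar: 8q + 16(1−q).
Set equal: 3q = 5(1−q) → q = 5/8.

5/8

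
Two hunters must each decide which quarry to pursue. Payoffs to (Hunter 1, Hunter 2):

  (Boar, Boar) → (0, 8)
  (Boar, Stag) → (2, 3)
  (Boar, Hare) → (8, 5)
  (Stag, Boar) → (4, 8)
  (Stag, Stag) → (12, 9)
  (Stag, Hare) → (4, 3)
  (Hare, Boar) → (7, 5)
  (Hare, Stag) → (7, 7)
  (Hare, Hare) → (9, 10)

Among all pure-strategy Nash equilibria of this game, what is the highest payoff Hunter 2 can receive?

Both Stag is a pure NE (Hunter 1: 12 ≥ 7; Hunter 2: 9 ≥ 8). Hunter 2 gets 9.
Both Hare is a pure NE (Hunter 1: 9 ≥ 8; Hunter 2: 10 ≥ 7). Hunter 2 gets 10.
Every other cell has a profitable deviation for at least one player. Highest of {9, 10} is 10.

10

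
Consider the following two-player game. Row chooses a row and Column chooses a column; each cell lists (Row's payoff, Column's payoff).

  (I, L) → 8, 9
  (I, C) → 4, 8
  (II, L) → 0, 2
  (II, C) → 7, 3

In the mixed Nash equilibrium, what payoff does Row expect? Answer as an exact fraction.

Column mixes with probability q on L, chosen so Row is indifferent: 8q + 4(1−q) = 0q + 7(1−q) gives q = 3/11.
Row's expected payoff (from either row, since indifferent) is 8·3/11 + 4·8/11 = 56/11.

56/11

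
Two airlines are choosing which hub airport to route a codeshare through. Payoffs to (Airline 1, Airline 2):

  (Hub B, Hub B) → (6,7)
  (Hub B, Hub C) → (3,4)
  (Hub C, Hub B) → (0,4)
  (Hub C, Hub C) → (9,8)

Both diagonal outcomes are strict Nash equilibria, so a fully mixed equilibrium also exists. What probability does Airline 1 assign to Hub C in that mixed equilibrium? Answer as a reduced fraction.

3/7

Airline 1's mix p on Hub B must make Airline 2 indifferent between Hub B and Hub C.
Airline 2's payoff from Hub B: 7p + 4(1−p). From Hub C: 4p + 8(1−p).
Set equal: 3p = 4(1−p) → p = 4/7.
Probability on Hub C is 1 − 4/7 = 3/7.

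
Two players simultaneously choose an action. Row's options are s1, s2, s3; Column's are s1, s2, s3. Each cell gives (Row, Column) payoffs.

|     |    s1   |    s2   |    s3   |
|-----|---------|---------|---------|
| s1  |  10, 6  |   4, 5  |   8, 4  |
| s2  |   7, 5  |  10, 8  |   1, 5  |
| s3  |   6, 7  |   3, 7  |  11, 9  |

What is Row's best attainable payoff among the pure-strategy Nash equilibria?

Both s1 is a pure NE (Row: 10 ≥ 7; Column: 6 ≥ 5). Row gets 10.
Both s2 is a pure NE (Row: 10 ≥ 4; Column: 8 ≥ 5). Row gets 10.
Both s3 is a pure NE (Row: 11 ≥ 8; Column: 9 ≥ 7). Row gets 11.
Every other cell has a profitable deviation for at least one player. Highest of {10, 10, 11} is 11.

11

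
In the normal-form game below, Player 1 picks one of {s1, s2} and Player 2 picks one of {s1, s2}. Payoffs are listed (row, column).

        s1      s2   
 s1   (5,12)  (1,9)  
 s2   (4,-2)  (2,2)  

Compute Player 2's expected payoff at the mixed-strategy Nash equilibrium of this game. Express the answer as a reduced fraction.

6

Player 1 mixes with probability p on s1, chosen so Player 2 is indifferent: 12p + (-2)(1−p) = 9p + 2(1−p) gives p = 4/7.
Player 2's expected payoff is 12·4/7 + (-2)·3/7 = 6.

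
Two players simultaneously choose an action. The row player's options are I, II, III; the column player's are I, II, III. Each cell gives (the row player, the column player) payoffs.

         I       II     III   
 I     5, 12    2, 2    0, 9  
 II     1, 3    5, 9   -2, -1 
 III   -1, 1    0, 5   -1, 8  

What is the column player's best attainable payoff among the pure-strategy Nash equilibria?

Both I is a pure NE (the row player: 5 ≥ 1; the column player: 12 ≥ 9). The column player gets 12.
Both II is a pure NE (the row player: 5 ≥ 2; the column player: 9 ≥ 3). The column player gets 9.
Every other cell has a profitable deviation for at least one player. Highest of {12, 9} is 12.

12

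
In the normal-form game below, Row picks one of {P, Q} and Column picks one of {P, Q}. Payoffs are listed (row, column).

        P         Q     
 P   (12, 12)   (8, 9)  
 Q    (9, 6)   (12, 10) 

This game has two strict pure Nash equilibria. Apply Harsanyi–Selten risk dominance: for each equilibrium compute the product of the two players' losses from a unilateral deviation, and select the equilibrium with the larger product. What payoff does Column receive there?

At both P: Row loses 12 − 9 = 3 by deviating; Column loses 12 − 9 = 3. Product = 3·3 = 9.
At both Q: Row loses 12 − 8 = 4 by deviating; Column loses 10 − 6 = 4. Product = 4·4 = 16.
16 > 9, so both Q is risk-dominant. Column's payoff there is 10.

10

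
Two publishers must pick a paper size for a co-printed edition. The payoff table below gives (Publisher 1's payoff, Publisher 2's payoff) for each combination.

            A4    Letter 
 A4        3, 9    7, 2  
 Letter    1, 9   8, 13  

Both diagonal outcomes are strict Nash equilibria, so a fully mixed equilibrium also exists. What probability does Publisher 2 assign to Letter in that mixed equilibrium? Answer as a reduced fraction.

2/3

Publisher 2's mix q on A4 must make Publisher 1 indifferent between A4 and Letter.
Publisher 1's payoff from A4: 3q + 7(1−q). From Letter: 1q + 8(1−q).
Set equal: 2q = 1(1−q) → q = 1/3.
Probability on Letter is 1 − 1/3 = 2/3.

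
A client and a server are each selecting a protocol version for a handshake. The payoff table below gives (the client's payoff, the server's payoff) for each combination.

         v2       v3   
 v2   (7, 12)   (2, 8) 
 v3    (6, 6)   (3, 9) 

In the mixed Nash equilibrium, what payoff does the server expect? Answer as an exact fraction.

60/7

The client mixes with probability p on v2, chosen so the server is indifferent: 12p + 6(1−p) = 8p + 9(1−p) gives p = 3/7.
The server's expected payoff is 12·3/7 + 6·4/7 = 60/7.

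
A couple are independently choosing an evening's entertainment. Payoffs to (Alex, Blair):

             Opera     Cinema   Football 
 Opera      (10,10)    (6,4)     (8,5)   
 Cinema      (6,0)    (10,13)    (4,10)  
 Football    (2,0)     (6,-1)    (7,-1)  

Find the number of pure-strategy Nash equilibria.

2

Both Opera: Alex gets 10 (best alternative 6); Blair gets 10 (best alternative 5). Neither deviates — NE.
Both Cinema: Alex gets 10 (best alternative 6); Blair gets 13 (best alternative 10). Neither deviates — NE.
Both Football is not a NE: Alex would switch to Opera (8 > 7).
No other cell survives both best-response checks, so there are 2 pure NE.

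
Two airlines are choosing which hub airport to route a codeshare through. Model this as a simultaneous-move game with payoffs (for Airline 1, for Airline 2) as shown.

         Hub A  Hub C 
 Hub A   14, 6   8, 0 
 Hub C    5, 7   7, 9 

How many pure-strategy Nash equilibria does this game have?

1

Both Hub A: Airline 1 gets 14 (best alternative 5); Airline 2 gets 6 (best alternative 0). Neither deviates — NE.
Both Hub C is not a NE: Airline 1 would switch to Hub A (8 > 7).
No other cell survives both best-response checks, so there is 1 pure NE.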